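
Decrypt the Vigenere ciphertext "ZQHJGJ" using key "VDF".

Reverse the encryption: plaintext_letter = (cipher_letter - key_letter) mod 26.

Step 1: Extend key: VDFVDF
Step 2: Decrypt each letter (c - k) mod 26:
  Z(25) - V(21) = (25-21) mod 26 = 4 = E
  Q(16) - D(3) = (16-3) mod 26 = 13 = N
  H(7) - F(5) = (7-5) mod 26 = 2 = C
  J(9) - V(21) = (9-21) mod 26 = 14 = O
  G(6) - D(3) = (6-3) mod 26 = 3 = D
  J(9) - F(5) = (9-5) mod 26 = 4 = E
Plaintext: ENCODE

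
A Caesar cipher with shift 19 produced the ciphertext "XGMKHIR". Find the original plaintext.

Step 1: Reverse the shift by subtracting 19 from each letter position.
  X (position 23) -> position (23-19) mod 26 = 4 -> E
  G (position 6) -> position (6-19) mod 26 = 13 -> N
  M (position 12) -> position (12-19) mod 26 = 19 -> T
  K (position 10) -> position (10-19) mod 26 = 17 -> R
  H (position 7) -> position (7-19) mod 26 = 14 -> O
  I (position 8) -> position (8-19) mod 26 = 15 -> P
  R (position 17) -> position (17-19) mod 26 = 24 -> Y
Decrypted message: ENTROPY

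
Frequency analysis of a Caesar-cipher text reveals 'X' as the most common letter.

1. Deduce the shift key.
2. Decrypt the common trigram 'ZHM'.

Step 1: In English, 'E' is the most frequent letter (12.7%).
Step 2: The most frequent ciphertext letter is 'X' (position 23).
Step 3: Shift = (23 - 4) mod 26 = 19.
Step 4: Decrypt 'ZHM' by shifting back 19:
  Z -> G
  H -> O
  M -> T
Step 5: 'ZHM' decrypts to 'GOT'.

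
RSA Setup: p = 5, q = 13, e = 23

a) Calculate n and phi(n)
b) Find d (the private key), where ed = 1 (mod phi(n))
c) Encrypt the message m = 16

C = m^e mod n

Step 1: n = 5 * 13 = 65.
Step 2: phi(n) = (5-1)(13-1) = 4 * 12 = 48.
Step 3: Find d = 23^(-1) mod 48 = 23.
  Verify: 23 * 23 = 529 = 1 (mod 48).
Step 4: C = 16^23 mod 65 = 61.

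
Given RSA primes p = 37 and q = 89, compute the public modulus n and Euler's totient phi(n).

Step 1: n = p * q = 37 * 89 = 3293.
Step 2: phi(n) = (p-1)(q-1) = 36 * 88 = 3168.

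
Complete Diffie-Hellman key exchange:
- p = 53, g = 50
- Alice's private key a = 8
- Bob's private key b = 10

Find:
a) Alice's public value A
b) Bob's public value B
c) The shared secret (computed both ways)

Step 1: A = g^a mod p = 50^8 mod 53 = 42.
Step 2: B = g^b mod p = 50^10 mod 53 = 7.
Step 3: Alice computes s = B^a mod p = 7^8 mod 53 = 44.
Step 4: Bob computes s = A^b mod p = 42^10 mod 53 = 44.
Both sides agree: shared secret = 44.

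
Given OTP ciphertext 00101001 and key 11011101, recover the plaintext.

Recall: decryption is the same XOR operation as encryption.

Step 1: XOR ciphertext with key:
  Ciphertext: 00101001
  Key:        11011101
  XOR:        11110100
Step 2: Plaintext = 11110100 = 244 in decimal.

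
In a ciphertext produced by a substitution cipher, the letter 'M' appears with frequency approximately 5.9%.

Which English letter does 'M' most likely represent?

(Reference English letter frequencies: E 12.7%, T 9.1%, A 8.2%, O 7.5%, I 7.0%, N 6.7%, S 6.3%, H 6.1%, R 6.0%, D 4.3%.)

Step 1: The observed frequency is 5.9%.
Step 2: Compare with English frequencies:
  E: 12.7% (difference: 6.8%)
  T: 9.1% (difference: 3.2%)
  A: 8.2% (difference: 2.3%)
  O: 7.5% (difference: 1.6%)
  I: 7.0% (difference: 1.1%)
  N: 6.7% (difference: 0.8%)
  S: 6.3% (difference: 0.4%)
  H: 6.1% (difference: 0.2%)
  R: 6.0% (difference: 0.1%) <-- closest
  D: 4.3% (difference: 1.6%)
Step 3: 'M' most likely represents 'R' (frequency 6.0%).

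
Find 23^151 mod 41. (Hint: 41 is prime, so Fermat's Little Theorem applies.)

Step 1: Since 41 is prime, by Fermat's Little Theorem: 23^40 = 1 (mod 41).
Step 2: Reduce exponent: 151 mod 40 = 31.
Step 3: So 23^151 = 23^31 (mod 41).
Step 4: 23^31 mod 41 = 23.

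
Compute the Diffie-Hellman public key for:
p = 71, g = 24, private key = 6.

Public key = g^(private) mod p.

Step 1: A = g^a mod p = 24^6 mod 71.
  24^1 mod 71 = 24
  24^2 mod 71 = (24 * 24) mod 71 = 8
  24^3 mod 71 = (8 * 24) mod 71 = 50
  24^4 mod 71 = (50 * 24) mod 71 = 64
  24^5 mod 71 = (64 * 24) mod 71 = 45
  24^6 mod 71 = (45 * 24) mod 71 = 15
Result: A = 15.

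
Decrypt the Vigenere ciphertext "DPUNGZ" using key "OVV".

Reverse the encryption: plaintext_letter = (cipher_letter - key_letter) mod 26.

Step 1: Extend key: OVVOVV
Step 2: Decrypt each letter (c - k) mod 26:
  D(3) - O(14) = (3-14) mod 26 = 15 = P
  P(15) - V(21) = (15-21) mod 26 = 20 = U
  U(20) - V(21) = (20-21) mod 26 = 25 = Z
  N(13) - O(14) = (13-14) mod 26 = 25 = Z
  G(6) - V(21) = (6-21) mod 26 = 11 = L
  Z(25) - V(21) = (25-21) mod 26 = 4 = E
Plaintext: PUZZLE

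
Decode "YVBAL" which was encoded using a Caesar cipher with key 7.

Step 1: Reverse the shift by subtracting 7 from each letter position.
  Y (position 24) -> position (24-7) mod 26 = 17 -> R
  V (position 21) -> position (21-7) mod 26 = 14 -> O
  B (position 1) -> position (1-7) mod 26 = 20 -> U
  A (position 0) -> position (0-7) mod 26 = 19 -> T
  L (position 11) -> position (11-7) mod 26 = 4 -> E
Decrypted message: ROUTE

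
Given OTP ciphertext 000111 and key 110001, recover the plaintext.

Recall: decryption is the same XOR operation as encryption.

Step 1: XOR ciphertext with key:
  Ciphertext: 000111
  Key:        110001
  XOR:        110110
Step 2: Plaintext = 110110 = 54 in decimal.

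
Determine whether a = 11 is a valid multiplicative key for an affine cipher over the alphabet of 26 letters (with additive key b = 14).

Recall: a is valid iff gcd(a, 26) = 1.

Step 1: Compute gcd(11, 26).
Step 2: gcd(11, 26) = 1.
Since gcd = 1, 11 is coprime with 26, so it is a valid key.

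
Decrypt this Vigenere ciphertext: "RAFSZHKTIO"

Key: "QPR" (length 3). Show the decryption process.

Step 1: Key 'QPR' has length 3. Extended key: QPRQPRQPRQ
Step 2: Decrypt each position:
  R(17) - Q(16) = 1 = B
  A(0) - P(15) = 11 = L
  F(5) - R(17) = 14 = O
  S(18) - Q(16) = 2 = C
  Z(25) - P(15) = 10 = K
  H(7) - R(17) = 16 = Q
  K(10) - Q(16) = 20 = U
  T(19) - P(15) = 4 = E
  I(8) - R(17) = 17 = R
  O(14) - Q(16) = 24 = Y
Plaintext: BLOCKQUERY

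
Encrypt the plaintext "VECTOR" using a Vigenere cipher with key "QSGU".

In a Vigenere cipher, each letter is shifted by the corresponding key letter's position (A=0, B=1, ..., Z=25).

Step 1: Repeat key to match plaintext length:
  Plaintext: VECTOR
  Key:       QSGUQS
Step 2: Encrypt each letter:
  V(21) + Q(16) = (21+16) mod 26 = 11 = L
  E(4) + S(18) = (4+18) mod 26 = 22 = W
  C(2) + G(6) = (2+6) mod 26 = 8 = I
  T(19) + U(20) = (19+20) mod 26 = 13 = N
  O(14) + Q(16) = (14+16) mod 26 = 4 = E
  R(17) + S(18) = (17+18) mod 26 = 9 = J
Ciphertext: LWINEJ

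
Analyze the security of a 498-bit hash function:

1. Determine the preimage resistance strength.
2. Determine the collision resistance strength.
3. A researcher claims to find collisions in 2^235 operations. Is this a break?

Step 1: Preimage resistance requires brute-force of 2^498 operations.
Step 2: Collision resistance (birthday bound) = 2^(498/2) = 2^249.
Step 3: The claimed attack costs 2^235 operations.
Step 4: Since 2^235 < 2^249, the claimed attack beats the generic birthday bound, so collision resistance is broken.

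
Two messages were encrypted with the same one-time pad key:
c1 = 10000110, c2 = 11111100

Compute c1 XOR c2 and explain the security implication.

Step 1: c1 XOR c2 = (m1 XOR k) XOR (m2 XOR k).
Step 2: By XOR associativity/commutativity: = m1 XOR m2 XOR k XOR k = m1 XOR m2.
Step 3: 10000110 XOR 11111100 = 01111010 = 122.
Step 4: The key cancels out! An attacker learns m1 XOR m2 = 122, revealing the relationship between plaintexts.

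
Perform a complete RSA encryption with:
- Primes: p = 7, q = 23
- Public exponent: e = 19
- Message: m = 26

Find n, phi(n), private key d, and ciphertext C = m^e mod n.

Step 1: n = 7 * 23 = 161.
Step 2: phi(n) = (7-1)(23-1) = 6 * 22 = 132.
Step 3: Find d = 19^(-1) mod 132 = 7.
  Verify: 19 * 7 = 133 = 1 (mod 132).
Step 4: C = 26^19 mod 161 = 75.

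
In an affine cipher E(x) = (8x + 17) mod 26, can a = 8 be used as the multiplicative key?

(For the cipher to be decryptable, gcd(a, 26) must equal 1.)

Step 1: Compute gcd(8, 26).
Step 2: gcd(8, 26) = 2.
Since gcd = 2 != 1, 8 shares a common factor with 26, so it cannot be used.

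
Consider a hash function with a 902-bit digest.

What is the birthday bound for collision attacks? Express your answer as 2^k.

Step 1: The birthday paradox gives collision probability ~50% after sqrt(2^n) = 2^(n/2) hashes.
Step 2: For 902-bit output: 2^(902/2) = 2^451.
Step 3: Approximately 2^451 hash computations needed.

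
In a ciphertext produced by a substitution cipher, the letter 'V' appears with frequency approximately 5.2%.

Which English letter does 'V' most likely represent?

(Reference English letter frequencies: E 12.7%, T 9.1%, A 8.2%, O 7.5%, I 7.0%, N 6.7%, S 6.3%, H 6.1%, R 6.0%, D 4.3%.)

Step 1: The observed frequency is 5.2%.
Step 2: Compare with English frequencies:
  E: 12.7% (difference: 7.5%)
  T: 9.1% (difference: 3.9%)
  A: 8.2% (difference: 3.0%)
  O: 7.5% (difference: 2.3%)
  I: 7.0% (difference: 1.8%)
  N: 6.7% (difference: 1.5%)
  S: 6.3% (difference: 1.1%)
  H: 6.1% (difference: 0.9%)
  R: 6.0% (difference: 0.8%) <-- closest
  D: 4.3% (difference: 0.9%)
Step 3: 'V' most likely represents 'R' (frequency 6.0%).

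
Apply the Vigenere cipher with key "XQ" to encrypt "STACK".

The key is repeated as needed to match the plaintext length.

Step 1: Repeat key to match plaintext length:
  Plaintext: STACK
  Key:       XQXQX
Step 2: Encrypt each letter:
  S(18) + X(23) = (18+23) mod 26 = 15 = P
  T(19) + Q(16) = (19+16) mod 26 = 9 = J
  A(0) + X(23) = (0+23) mod 26 = 23 = X
  C(2) + Q(16) = (2+16) mod 26 = 18 = S
  K(10) + X(23) = (10+23) mod 26 = 7 = H
Ciphertext: PJXSH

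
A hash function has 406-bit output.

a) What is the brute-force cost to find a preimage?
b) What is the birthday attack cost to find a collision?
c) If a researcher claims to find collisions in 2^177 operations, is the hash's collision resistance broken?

Step 1: Preimage resistance requires brute-force of 2^406 operations.
Step 2: Collision resistance (birthday bound) = 2^(406/2) = 2^203.
Step 3: The claimed attack costs 2^177 operations.
Step 4: Since 2^177 < 2^203, the claimed attack beats the generic birthday bound, so collision resistance is broken.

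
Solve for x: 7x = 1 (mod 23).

Step 1: We need x such that 7 * x = 1 (mod 23).
Step 2: Using the extended Euclidean algorithm or trial:
  7 * 10 = 70 = 3 * 23 + 1.
Step 3: Since 70 mod 23 = 1, the inverse is x = 10.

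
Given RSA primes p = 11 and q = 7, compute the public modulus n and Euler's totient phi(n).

Step 1: n = p * q = 11 * 7 = 77.
Step 2: phi(n) = (p-1)(q-1) = 10 * 6 = 60.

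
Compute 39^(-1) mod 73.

Step 1: We need x such that 39 * x = 1 (mod 73).
Step 2: Using the extended Euclidean algorithm or trial:
  39 * 15 = 585 = 8 * 73 + 1.
Step 3: Since 585 mod 73 = 1, the inverse is x = 15.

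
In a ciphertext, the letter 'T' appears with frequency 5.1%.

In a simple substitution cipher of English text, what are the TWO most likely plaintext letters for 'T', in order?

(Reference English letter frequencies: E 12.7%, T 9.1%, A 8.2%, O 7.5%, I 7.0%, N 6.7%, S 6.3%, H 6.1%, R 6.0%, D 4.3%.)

Step 1: Observed frequency of 'T' is 5.1%.
Step 2: Compute distances to each reference frequency and sort:
  D (4.3%): difference = 0.8% <-- BEST
  R (6.0%): difference = 0.9% <-- RUNNER-UP
  H (6.1%): difference = 1.0%
  S (6.3%): difference = 1.2%
  N (6.7%): difference = 1.6%
Step 3: Most likely is 'D' (4.3%, diff 0.8%); second most likely is 'R' (6.0%, diff 0.9%).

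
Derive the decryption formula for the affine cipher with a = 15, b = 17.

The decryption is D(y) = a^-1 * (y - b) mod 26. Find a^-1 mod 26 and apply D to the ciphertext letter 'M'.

Step 1: Find a^-1, the modular inverse of 15 mod 26.
Step 2: We need 15 * a^-1 = 1 (mod 26).
Step 3: 15 * 7 = 105 = 4 * 26 + 1, so a^-1 = 7.
Step 4: D(y) = 7(y - 17) mod 26.
Step 5: Apply to 'M' (y = 12): D(12) = 7 * (12 - 17) mod 26 = 7 * -5 mod 26 = 17 -> 'R'.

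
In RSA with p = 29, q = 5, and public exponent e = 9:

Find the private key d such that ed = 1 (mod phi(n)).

Step 1: n = 29 * 5 = 145.
Step 2: phi(n) = 28 * 4 = 112.
Step 3: Find d such that 9 * d = 1 (mod 112).
Step 4: d = 9^(-1) mod 112 = 25.
Verification: 9 * 25 = 225 = 2 * 112 + 1.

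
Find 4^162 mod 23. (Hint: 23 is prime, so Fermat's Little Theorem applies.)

Step 1: Since 23 is prime, by Fermat's Little Theorem: 4^22 = 1 (mod 23).
Step 2: Reduce exponent: 162 mod 22 = 8.
Step 3: So 4^162 = 4^8 (mod 23).
Step 4: 4^8 mod 23 = 9.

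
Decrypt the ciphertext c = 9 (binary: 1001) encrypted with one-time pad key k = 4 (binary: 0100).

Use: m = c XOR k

Step 1: XOR ciphertext with key:
  Ciphertext: 1001
  Key:        0100
  XOR:        1101
Step 2: Plaintext = 1101 = 13 in decimal.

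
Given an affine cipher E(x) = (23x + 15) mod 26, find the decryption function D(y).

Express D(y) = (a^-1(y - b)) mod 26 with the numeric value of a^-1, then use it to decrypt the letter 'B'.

Step 1: Find a^-1, the modular inverse of 23 mod 26.
Step 2: We need 23 * a^-1 = 1 (mod 26).
Step 3: 23 * 17 = 391 = 15 * 26 + 1, so a^-1 = 17.
Step 4: D(y) = 17(y - 15) mod 26.
Step 5: Apply to 'B' (y = 1): D(1) = 17 * (1 - 15) mod 26 = 17 * -14 mod 26 = 22 -> 'W'.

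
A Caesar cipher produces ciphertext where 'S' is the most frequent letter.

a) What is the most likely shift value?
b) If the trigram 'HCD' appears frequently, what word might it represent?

Step 1: In English, 'E' is the most frequent letter (12.7%).
Step 2: The most frequent ciphertext letter is 'S' (position 18).
Step 3: Shift = (18 - 4) mod 26 = 14.
Step 4: Decrypt 'HCD' by shifting back 14:
  H -> T
  C -> O
  D -> P
Step 5: 'HCD' decrypts to 'TOP'.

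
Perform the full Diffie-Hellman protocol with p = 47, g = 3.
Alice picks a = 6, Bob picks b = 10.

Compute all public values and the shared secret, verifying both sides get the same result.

Step 1: A = g^a mod p = 3^6 mod 47 = 24.
Step 2: B = g^b mod p = 3^10 mod 47 = 17.
Step 3: Alice computes s = B^a mod p = 17^6 mod 47 = 14.
Step 4: Bob computes s = A^b mod p = 24^10 mod 47 = 14.
Both sides agree: shared secret = 14.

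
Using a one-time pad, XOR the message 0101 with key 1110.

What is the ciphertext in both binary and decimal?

Step 1: Write out the XOR operation bit by bit:
  Message: 0101
  Key:     1110
  XOR:     1011
Step 2: Convert to decimal: 1011 = 11.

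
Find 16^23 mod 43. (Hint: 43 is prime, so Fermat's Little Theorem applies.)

Step 1: Since 43 is prime, by Fermat's Little Theorem: 16^42 = 1 (mod 43).
Step 2: Reduce exponent: 23 mod 42 = 23.
Step 3: So 16^23 = 16^23 (mod 43).
Step 4: 16^23 mod 43 = 41.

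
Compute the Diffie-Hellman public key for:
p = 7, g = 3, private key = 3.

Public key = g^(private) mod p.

Step 1: A = g^a mod p = 3^3 mod 7.
  3^1 mod 7 = 3
  3^2 mod 7 = (3 * 3) mod 7 = 2
  3^3 mod 7 = (2 * 3) mod 7 = 6
Result: A = 6.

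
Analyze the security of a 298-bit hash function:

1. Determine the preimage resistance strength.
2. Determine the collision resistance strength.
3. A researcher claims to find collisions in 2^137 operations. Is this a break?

Step 1: Preimage resistance requires brute-force of 2^298 operations.
Step 2: Collision resistance (birthday bound) = 2^(298/2) = 2^149.
Step 3: The claimed attack costs 2^137 operations.
Step 4: Since 2^137 < 2^149, the claimed attack beats the generic birthday bound, so collision resistance is broken.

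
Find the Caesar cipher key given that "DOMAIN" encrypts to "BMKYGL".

Step 1: Compare first letters: D (position 3) -> B (position 1).
Step 2: Shift = (1 - 3) mod 26 = 24.
The shift value is 24.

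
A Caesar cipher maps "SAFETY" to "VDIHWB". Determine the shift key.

Step 1: Compare first letters: S (position 18) -> V (position 21).
Step 2: Shift = (21 - 18) mod 26 = 3.
The shift value is 3.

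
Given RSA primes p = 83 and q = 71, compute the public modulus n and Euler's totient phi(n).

Step 1: n = p * q = 83 * 71 = 5893.
Step 2: phi(n) = (p-1)(q-1) = 82 * 70 = 5740.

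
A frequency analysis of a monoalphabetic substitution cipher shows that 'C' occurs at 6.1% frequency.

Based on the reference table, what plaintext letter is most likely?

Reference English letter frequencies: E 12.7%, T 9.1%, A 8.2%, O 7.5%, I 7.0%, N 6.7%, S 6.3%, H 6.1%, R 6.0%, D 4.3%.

Step 1: The observed frequency is 6.1%.
Step 2: Compare with English frequencies:
  E: 12.7% (difference: 6.6%)
  T: 9.1% (difference: 3.0%)
  A: 8.2% (difference: 2.1%)
  O: 7.5% (difference: 1.4%)
  I: 7.0% (difference: 0.9%)
  N: 6.7% (difference: 0.6%)
  S: 6.3% (difference: 0.2%)
  H: 6.1% (difference: 0.0%) <-- closest
  R: 6.0% (difference: 0.1%)
  D: 4.3% (difference: 1.8%)
Step 3: 'C' most likely represents 'H' (frequency 6.1%).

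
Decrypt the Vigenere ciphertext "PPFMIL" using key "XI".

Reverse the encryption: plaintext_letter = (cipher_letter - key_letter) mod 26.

Step 1: Extend key: XIXIXI
Step 2: Decrypt each letter (c - k) mod 26:
  P(15) - X(23) = (15-23) mod 26 = 18 = S
  P(15) - I(8) = (15-8) mod 26 = 7 = H
  F(5) - X(23) = (5-23) mod 26 = 8 = I
  M(12) - I(8) = (12-8) mod 26 = 4 = E
  I(8) - X(23) = (8-23) mod 26 = 11 = L
  L(11) - I(8) = (11-8) mod 26 = 3 = D
Plaintext: SHIELD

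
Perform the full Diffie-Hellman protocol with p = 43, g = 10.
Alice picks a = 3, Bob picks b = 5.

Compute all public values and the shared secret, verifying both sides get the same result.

Step 1: A = g^a mod p = 10^3 mod 43 = 11.
Step 2: B = g^b mod p = 10^5 mod 43 = 25.
Step 3: Alice computes s = B^a mod p = 25^3 mod 43 = 16.
Step 4: Bob computes s = A^b mod p = 11^5 mod 43 = 16.
Both sides agree: shared secret = 16.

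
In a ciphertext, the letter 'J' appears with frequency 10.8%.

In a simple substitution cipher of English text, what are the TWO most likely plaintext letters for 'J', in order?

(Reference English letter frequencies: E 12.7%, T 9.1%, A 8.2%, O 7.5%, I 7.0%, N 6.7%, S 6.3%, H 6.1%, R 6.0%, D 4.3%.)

Step 1: Observed frequency of 'J' is 10.8%.
Step 2: Compute distances to each reference frequency and sort:
  T (9.1%): difference = 1.7% <-- BEST
  E (12.7%): difference = 1.9% <-- RUNNER-UP
  A (8.2%): difference = 2.6%
  O (7.5%): difference = 3.3%
  I (7.0%): difference = 3.8%
Step 3: Most likely is 'T' (9.1%, diff 1.7%); second most likely is 'E' (12.7%, diff 1.9%).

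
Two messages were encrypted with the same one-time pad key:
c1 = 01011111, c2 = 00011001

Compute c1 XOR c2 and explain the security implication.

Step 1: c1 XOR c2 = (m1 XOR k) XOR (m2 XOR k).
Step 2: By XOR associativity/commutativity: = m1 XOR m2 XOR k XOR k = m1 XOR m2.
Step 3: 01011111 XOR 00011001 = 01000110 = 70.
Step 4: The key cancels out! An attacker learns m1 XOR m2 = 70, revealing the relationship between plaintexts.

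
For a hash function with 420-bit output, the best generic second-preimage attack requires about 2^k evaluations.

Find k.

Step 1: The hash has a 420-bit output.
Step 2: Second-preimage resistance means: given a specific input x, it should be infeasible to find a different y with h(y) = h(x).
With a 420-bit output, a generic search for a second preimage costs about 2^420 evaluations (each trial matches the fixed target with probability 2^-420).
Step 3: Security level = 420 bits.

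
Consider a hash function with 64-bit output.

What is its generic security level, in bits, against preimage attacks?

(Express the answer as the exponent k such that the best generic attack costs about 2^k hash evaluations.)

Step 1: The hash has a 64-bit output.
Step 2: Preimage resistance means: given a digest h(x), it should be infeasible to find any input that hashes to it.
With a 64-bit output there are 2^64 possible digests, so a generic brute-force preimage search costs about 2^64 evaluations.
Step 3: Security level = 64 bits.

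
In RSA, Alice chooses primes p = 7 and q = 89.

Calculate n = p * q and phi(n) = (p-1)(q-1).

Step 1: n = p * q = 7 * 89 = 623.
Step 2: phi(n) = (p-1)(q-1) = 6 * 88 = 528.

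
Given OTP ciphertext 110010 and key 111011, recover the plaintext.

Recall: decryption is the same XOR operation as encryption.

Step 1: XOR ciphertext with key:
  Ciphertext: 110010
  Key:        111011
  XOR:        001001
Step 2: Plaintext = 001001 = 9 in decimal.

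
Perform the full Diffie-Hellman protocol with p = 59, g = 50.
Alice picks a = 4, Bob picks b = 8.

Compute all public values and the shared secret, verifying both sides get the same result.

Step 1: A = g^a mod p = 50^4 mod 59 = 12.
Step 2: B = g^b mod p = 50^8 mod 59 = 26.
Step 3: Alice computes s = B^a mod p = 26^4 mod 59 = 21.
Step 4: Bob computes s = A^b mod p = 12^8 mod 59 = 21.
Both sides agree: shared secret = 21.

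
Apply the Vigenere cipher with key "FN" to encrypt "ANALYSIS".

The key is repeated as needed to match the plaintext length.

Step 1: Repeat key to match plaintext length:
  Plaintext: ANALYSIS
  Key:       FNFNFNFN
Step 2: Encrypt each letter:
  A(0) + F(5) = (0+5) mod 26 = 5 = F
  N(13) + N(13) = (13+13) mod 26 = 0 = A
  A(0) + F(5) = (0+5) mod 26 = 5 = F
  L(11) + N(13) = (11+13) mod 26 = 24 = Y
  Y(24) + F(5) = (24+5) mod 26 = 3 = D
  S(18) + N(13) = (18+13) mod 26 = 5 = F
  I(8) + F(5) = (8+5) mod 26 = 13 = N
  S(18) + N(13) = (18+13) mod 26 = 5 = F
Ciphertext: FAFYDFNF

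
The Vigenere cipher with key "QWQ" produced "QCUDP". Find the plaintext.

Step 1: Extend key: QWQQW
Step 2: Decrypt each letter (c - k) mod 26:
  Q(16) - Q(16) = (16-16) mod 26 = 0 = A
  C(2) - W(22) = (2-22) mod 26 = 6 = G
  U(20) - Q(16) = (20-16) mod 26 = 4 = E
  D(3) - Q(16) = (3-16) mod 26 = 13 = N
  P(15) - W(22) = (15-22) mod 26 = 19 = T
Plaintext: AGENT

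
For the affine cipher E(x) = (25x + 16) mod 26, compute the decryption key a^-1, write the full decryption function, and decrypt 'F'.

Step 1: Find a^-1, the modular inverse of 25 mod 26.
Step 2: We need 25 * a^-1 = 1 (mod 26).
Step 3: 25 * 25 = 625 = 24 * 26 + 1, so a^-1 = 25.
Step 4: D(y) = 25(y - 16) mod 26.
Step 5: Apply to 'F' (y = 5): D(5) = 25 * (5 - 16) mod 26 = 25 * -11 mod 26 = 11 -> 'L'.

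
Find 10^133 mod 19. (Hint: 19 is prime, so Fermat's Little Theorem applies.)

Step 1: Since 19 is prime, by Fermat's Little Theorem: 10^18 = 1 (mod 19).
Step 2: Reduce exponent: 133 mod 18 = 7.
Step 3: So 10^133 = 10^7 (mod 19).
Step 4: 10^7 mod 19 = 15.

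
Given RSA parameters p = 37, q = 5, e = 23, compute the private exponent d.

Step 1: n = 37 * 5 = 185.
Step 2: phi(n) = 36 * 4 = 144.
Step 3: Find d such that 23 * d = 1 (mod 144).
Step 4: d = 23^(-1) mod 144 = 119.
Verification: 23 * 119 = 2737 = 19 * 144 + 1.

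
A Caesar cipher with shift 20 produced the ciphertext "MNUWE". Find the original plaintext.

Step 1: Reverse the shift by subtracting 20 from each letter position.
  M (position 12) -> position (12-20) mod 26 = 18 -> S
  N (position 13) -> position (13-20) mod 26 = 19 -> T
  U (position 20) -> position (20-20) mod 26 = 0 -> A
  W (position 22) -> position (22-20) mod 26 = 2 -> C
  E (position 4) -> position (4-20) mod 26 = 10 -> K
Decrypted message: STACK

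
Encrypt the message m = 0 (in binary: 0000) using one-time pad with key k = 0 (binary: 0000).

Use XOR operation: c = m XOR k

Step 1: Write out the XOR operation bit by bit:
  Message: 0000
  Key:     0000
  XOR:     0000
Step 2: Convert to decimal: 0000 = 0.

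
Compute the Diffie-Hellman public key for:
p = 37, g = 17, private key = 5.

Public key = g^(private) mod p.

Step 1: A = g^a mod p = 17^5 mod 37.
  17^1 mod 37 = 17
  17^2 mod 37 = (17 * 17) mod 37 = 30
  17^3 mod 37 = (30 * 17) mod 37 = 29
  17^4 mod 37 = (29 * 17) mod 37 = 12
  17^5 mod 37 = (12 * 17) mod 37 = 19
Result: A = 19.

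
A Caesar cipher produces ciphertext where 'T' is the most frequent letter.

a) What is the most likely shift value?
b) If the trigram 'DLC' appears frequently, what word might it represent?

Step 1: In English, 'E' is the most frequent letter (12.7%).
Step 2: The most frequent ciphertext letter is 'T' (position 19).
Step 3: Shift = (19 - 4) mod 26 = 15.
Step 4: Decrypt 'DLC' by shifting back 15:
  D -> O
  L -> W
  C -> N
Step 5: 'DLC' decrypts to 'OWN'.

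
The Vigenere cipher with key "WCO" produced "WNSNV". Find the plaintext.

Step 1: Extend key: WCOWC
Step 2: Decrypt each letter (c - k) mod 26:
  W(22) - W(22) = (22-22) mod 26 = 0 = A
  N(13) - C(2) = (13-2) mod 26 = 11 = L
  S(18) - O(14) = (18-14) mod 26 = 4 = E
  N(13) - W(22) = (13-22) mod 26 = 17 = R
  V(21) - C(2) = (21-2) mod 26 = 19 = T
Plaintext: ALERT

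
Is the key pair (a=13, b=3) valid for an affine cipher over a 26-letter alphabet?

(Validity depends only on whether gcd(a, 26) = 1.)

Step 1: Compute gcd(13, 26).
Step 2: gcd(13, 26) = 13.
Since gcd = 13 != 1, 13 shares a common factor with 26, so it cannot be used.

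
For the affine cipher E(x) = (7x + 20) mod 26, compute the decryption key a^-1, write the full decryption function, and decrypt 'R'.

Step 1: Find a^-1, the modular inverse of 7 mod 26.
Step 2: We need 7 * a^-1 = 1 (mod 26).
Step 3: 7 * 15 = 105 = 4 * 26 + 1, so a^-1 = 15.
Step 4: D(y) = 15(y - 20) mod 26.
Step 5: Apply to 'R' (y = 17): D(17) = 15 * (17 - 20) mod 26 = 15 * -3 mod 26 = 7 -> 'H'.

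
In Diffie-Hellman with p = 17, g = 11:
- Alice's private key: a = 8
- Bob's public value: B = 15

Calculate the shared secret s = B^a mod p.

Step 1: s = B^a mod p = 15^8 mod 17.
  15^1 mod 17 = 15
  15^2 mod 17 = (15 * 15) mod 17 = 4
  15^3 mod 17 = (4 * 15) mod 17 = 9
  15^4 mod 17 = (9 * 15) mod 17 = 16
  15^5 mod 17 = (16 * 15) mod 17 = 2
  15^6 mod 17 = (2 * 15) mod 17 = 13
  15^7 mod 17 = (13 * 15) mod 17 = 8
  15^8 mod 17 = (8 * 15) mod 17 = 1
Result: shared secret = 1.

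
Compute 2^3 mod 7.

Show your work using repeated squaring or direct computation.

Step 1: Compute 2^3 mod 7 step by step, reducing modulo 7 at each step.
  2^1 mod 7 = 2
  2^2 mod 7 = (2 * 2) mod 7 = 4
  2^3 mod 7 = (4 * 2) mod 7 = 1
Step 2: Result = 1.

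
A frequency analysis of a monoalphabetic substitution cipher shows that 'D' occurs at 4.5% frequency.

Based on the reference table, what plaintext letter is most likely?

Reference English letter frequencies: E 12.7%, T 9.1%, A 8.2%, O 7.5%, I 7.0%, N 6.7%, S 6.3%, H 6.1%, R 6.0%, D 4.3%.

Step 1: The observed frequency is 4.5%.
Step 2: Compare with English frequencies:
  E: 12.7% (difference: 8.2%)
  T: 9.1% (difference: 4.6%)
  A: 8.2% (difference: 3.7%)
  O: 7.5% (difference: 3.0%)
  I: 7.0% (difference: 2.5%)
  N: 6.7% (difference: 2.2%)
  S: 6.3% (difference: 1.8%)
  H: 6.1% (difference: 1.6%)
  R: 6.0% (difference: 1.5%)
  D: 4.3% (difference: 0.2%) <-- closest
Step 3: 'D' most likely represents 'D' (frequency 4.3%).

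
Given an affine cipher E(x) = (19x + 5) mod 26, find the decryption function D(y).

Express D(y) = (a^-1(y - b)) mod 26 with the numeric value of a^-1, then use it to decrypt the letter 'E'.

Step 1: Find a^-1, the modular inverse of 19 mod 26.
Step 2: We need 19 * a^-1 = 1 (mod 26).
Step 3: 19 * 11 = 209 = 8 * 26 + 1, so a^-1 = 11.
Step 4: D(y) = 11(y - 5) mod 26.
Step 5: Apply to 'E' (y = 4): D(4) = 11 * (4 - 5) mod 26 = 11 * -1 mod 26 = 15 -> 'P'.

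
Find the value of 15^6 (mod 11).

Step 1: Compute 15^6 mod 11 step by step, reducing modulo 11 at each step.
  15^1 mod 11 = 4
  15^2 mod 11 = (4 * 15) mod 11 = 5
  15^3 mod 11 = (5 * 15) mod 11 = 9
  15^4 mod 11 = (9 * 15) mod 11 = 3
  15^5 mod 11 = (3 * 15) mod 11 = 1
  15^6 mod 11 = (1 * 15) mod 11 = 4
Step 2: Result = 4.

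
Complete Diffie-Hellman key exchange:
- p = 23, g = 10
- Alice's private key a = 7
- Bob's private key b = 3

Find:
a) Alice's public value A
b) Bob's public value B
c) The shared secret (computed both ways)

Step 1: A = g^a mod p = 10^7 mod 23 = 14.
Step 2: B = g^b mod p = 10^3 mod 23 = 11.
Step 3: Alice computes s = B^a mod p = 11^7 mod 23 = 7.
Step 4: Bob computes s = A^b mod p = 14^3 mod 23 = 7.
Both sides agree: shared secret = 7.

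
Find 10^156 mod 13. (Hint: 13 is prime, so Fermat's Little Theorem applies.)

Step 1: Since 13 is prime, by Fermat's Little Theorem: 10^12 = 1 (mod 13).
Step 2: Reduce exponent: 156 mod 12 = 0.
Step 3: So 10^156 = 10^0 (mod 13).
Step 4: 10^0 mod 13 = 1.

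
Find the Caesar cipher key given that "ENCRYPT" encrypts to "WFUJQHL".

Step 1: Compare first letters: E (position 4) -> W (position 22).
Step 2: Shift = (22 - 4) mod 26 = 18.
The shift value is 18.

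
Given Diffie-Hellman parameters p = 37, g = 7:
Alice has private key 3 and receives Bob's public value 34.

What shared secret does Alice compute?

Step 1: s = B^a mod p = 34^3 mod 37.
  34^1 mod 37 = 34
  34^2 mod 37 = (34 * 34) mod 37 = 9
  34^3 mod 37 = (9 * 34) mod 37 = 10
Result: shared secret = 10.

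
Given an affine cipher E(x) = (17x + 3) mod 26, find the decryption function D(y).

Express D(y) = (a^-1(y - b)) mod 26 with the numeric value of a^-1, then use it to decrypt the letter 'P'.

Step 1: Find a^-1, the modular inverse of 17 mod 26.
Step 2: We need 17 * a^-1 = 1 (mod 26).
Step 3: 17 * 23 = 391 = 15 * 26 + 1, so a^-1 = 23.
Step 4: D(y) = 23(y - 3) mod 26.
Step 5: Apply to 'P' (y = 15): D(15) = 23 * (15 - 3) mod 26 = 23 * 12 mod 26 = 16 -> 'Q'.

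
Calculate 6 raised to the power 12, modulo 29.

Step 1: Compute 6^12 mod 29 step by step, reducing modulo 29 at each step.
  6^1 mod 29 = 6
  6^2 mod 29 = (6 * 6) mod 29 = 7
  6^3 mod 29 = (7 * 6) mod 29 = 13
  6^4 mod 29 = (13 * 6) mod 29 = 20
  6^5 mod 29 = (20 * 6) mod 29 = 4
  6^6 mod 29 = (4 * 6) mod 29 = 24
  6^7 mod 29 = (24 * 6) mod 29 = 28
  6^8 mod 29 = (28 * 6) mod 29 = 23
  6^9 mod 29 = (23 * 6) mod 29 = 22
  6^10 mod 29 = (22 * 6) mod 29 = 16
  6^11 mod 29 = (16 * 6) mod 29 = 9
  6^12 mod 29 = (9 * 6) mod 29 = 25
Step 2: Result = 25.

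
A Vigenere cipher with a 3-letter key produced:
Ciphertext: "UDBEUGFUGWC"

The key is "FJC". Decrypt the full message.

Step 1: Key 'FJC' has length 3. Extended key: FJCFJCFJCFJ
Step 2: Decrypt each position:
  U(20) - F(5) = 15 = P
  D(3) - J(9) = 20 = U
  B(1) - C(2) = 25 = Z
  E(4) - F(5) = 25 = Z
  U(20) - J(9) = 11 = L
  G(6) - C(2) = 4 = E
  F(5) - F(5) = 0 = A
  U(20) - J(9) = 11 = L
  G(6) - C(2) = 4 = E
  W(22) - F(5) = 17 = R
  C(2) - J(9) = 19 = T
Plaintext: PUZZLEALERT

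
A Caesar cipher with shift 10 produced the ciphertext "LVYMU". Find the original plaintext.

Step 1: Reverse the shift by subtracting 10 from each letter position.
  L (position 11) -> position (11-10) mod 26 = 1 -> B
  V (position 21) -> position (21-10) mod 26 = 11 -> L
  Y (position 24) -> position (24-10) mod 26 = 14 -> O
  M (position 12) -> position (12-10) mod 26 = 2 -> C
  U (position 20) -> position (20-10) mod 26 = 10 -> K
Decrypted message: BLOCK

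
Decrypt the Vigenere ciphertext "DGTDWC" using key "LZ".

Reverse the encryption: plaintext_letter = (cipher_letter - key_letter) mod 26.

Step 1: Extend key: LZLZLZ
Step 2: Decrypt each letter (c - k) mod 26:
  D(3) - L(11) = (3-11) mod 26 = 18 = S
  G(6) - Z(25) = (6-25) mod 26 = 7 = H
  T(19) - L(11) = (19-11) mod 26 = 8 = I
  D(3) - Z(25) = (3-25) mod 26 = 4 = E
  W(22) - L(11) = (22-11) mod 26 = 11 = L
  C(2) - Z(25) = (2-25) mod 26 = 3 = D
Plaintext: SHIELD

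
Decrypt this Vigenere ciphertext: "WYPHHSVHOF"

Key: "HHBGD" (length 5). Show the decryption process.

Step 1: Key 'HHBGD' has length 5. Extended key: HHBGDHHBGD
Step 2: Decrypt each position:
  W(22) - H(7) = 15 = P
  Y(24) - H(7) = 17 = R
  P(15) - B(1) = 14 = O
  H(7) - G(6) = 1 = B
  H(7) - D(3) = 4 = E
  S(18) - H(7) = 11 = L
  V(21) - H(7) = 14 = O
  H(7) - B(1) = 6 = G
  O(14) - G(6) = 8 = I
  F(5) - D(3) = 2 = C
Plaintext: PROBELOGIC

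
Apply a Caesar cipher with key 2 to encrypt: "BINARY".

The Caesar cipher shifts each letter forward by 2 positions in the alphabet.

Step 1: For each letter, shift forward by 2 positions (mod 26).
  B (position 1) -> position (1+2) mod 26 = 3 -> D
  I (position 8) -> position (8+2) mod 26 = 10 -> K
  N (position 13) -> position (13+2) mod 26 = 15 -> P
  A (position 0) -> position (0+2) mod 26 = 2 -> C
  R (position 17) -> position (17+2) mod 26 = 19 -> T
  Y (position 24) -> position (24+2) mod 26 = 0 -> A
Result: DKPCTA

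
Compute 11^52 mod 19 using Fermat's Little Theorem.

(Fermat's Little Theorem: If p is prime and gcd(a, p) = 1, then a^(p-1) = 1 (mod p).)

Step 1: Since 19 is prime, by Fermat's Little Theorem: 11^18 = 1 (mod 19).
Step 2: Reduce exponent: 52 mod 18 = 16.
Step 3: So 11^52 = 11^16 (mod 19).
Step 4: 11^16 mod 19 = 11.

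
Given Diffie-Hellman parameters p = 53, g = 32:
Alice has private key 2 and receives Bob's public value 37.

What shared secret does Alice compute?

Step 1: s = B^a mod p = 37^2 mod 53.
  37^1 mod 53 = 37
  37^2 mod 53 = (37 * 37) mod 53 = 44
Result: shared secret = 44.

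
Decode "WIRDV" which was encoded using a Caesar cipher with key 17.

Step 1: Reverse the shift by subtracting 17 from each letter position.
  W (position 22) -> position (22-17) mod 26 = 5 -> F
  I (position 8) -> position (8-17) mod 26 = 17 -> R
  R (position 17) -> position (17-17) mod 26 = 0 -> A
  D (position 3) -> position (3-17) mod 26 = 12 -> M
  V (position 21) -> position (21-17) mod 26 = 4 -> E
Decrypted message: FRAME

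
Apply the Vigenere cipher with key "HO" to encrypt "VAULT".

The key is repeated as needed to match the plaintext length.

Step 1: Repeat key to match plaintext length:
  Plaintext: VAULT
  Key:       HOHOH
Step 2: Encrypt each letter:
  V(21) + H(7) = (21+7) mod 26 = 2 = C
  A(0) + O(14) = (0+14) mod 26 = 14 = O
  U(20) + H(7) = (20+7) mod 26 = 1 = B
  L(11) + O(14) = (11+14) mod 26 = 25 = Z
  T(19) + H(7) = (19+7) mod 26 = 0 = A
Ciphertext: COBZA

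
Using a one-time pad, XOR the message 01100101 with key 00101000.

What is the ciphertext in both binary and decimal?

Step 1: Write out the XOR operation bit by bit:
  Message: 01100101
  Key:     00101000
  XOR:     01001101
Step 2: Convert to decimal: 01001101 = 77.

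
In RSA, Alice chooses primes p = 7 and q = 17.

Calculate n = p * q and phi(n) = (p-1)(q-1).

Step 1: n = p * q = 7 * 17 = 119.
Step 2: phi(n) = (p-1)(q-1) = 6 * 16 = 96.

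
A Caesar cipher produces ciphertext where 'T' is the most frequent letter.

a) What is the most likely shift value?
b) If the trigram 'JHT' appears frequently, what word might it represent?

Step 1: In English, 'E' is the most frequent letter (12.7%).
Step 2: The most frequent ciphertext letter is 'T' (position 19).
Step 3: Shift = (19 - 4) mod 26 = 15.
Step 4: Decrypt 'JHT' by shifting back 15:
  J -> U
  H -> S
  T -> E
Step 5: 'JHT' decrypts to 'USE'.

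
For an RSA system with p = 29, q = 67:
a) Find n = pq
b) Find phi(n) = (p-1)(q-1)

Step 1: n = p * q = 29 * 67 = 1943.
Step 2: phi(n) = (p-1)(q-1) = 28 * 66 = 1848.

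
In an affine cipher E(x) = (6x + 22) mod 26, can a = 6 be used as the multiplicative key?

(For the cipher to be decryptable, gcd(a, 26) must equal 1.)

Step 1: Compute gcd(6, 26).
Step 2: gcd(6, 26) = 2.
Since gcd = 2 != 1, 6 shares a common factor with 26, so it cannot be used.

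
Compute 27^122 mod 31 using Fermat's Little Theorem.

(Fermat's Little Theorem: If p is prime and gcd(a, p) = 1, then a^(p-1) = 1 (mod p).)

Step 1: Since 31 is prime, by Fermat's Little Theorem: 27^30 = 1 (mod 31).
Step 2: Reduce exponent: 122 mod 30 = 2.
Step 3: So 27^122 = 27^2 (mod 31).
Step 4: 27^2 mod 31 = 16.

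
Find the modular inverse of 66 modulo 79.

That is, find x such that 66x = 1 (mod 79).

Step 1: We need x such that 66 * x = 1 (mod 79).
Step 2: Using the extended Euclidean algorithm or trial:
  66 * 6 = 396 = 5 * 79 + 1.
Step 3: Since 396 mod 79 = 1, the inverse is x = 6.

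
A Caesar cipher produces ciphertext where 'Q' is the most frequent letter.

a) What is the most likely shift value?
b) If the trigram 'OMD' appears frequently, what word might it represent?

Step 1: In English, 'E' is the most frequent letter (12.7%).
Step 2: The most frequent ciphertext letter is 'Q' (position 16).
Step 3: Shift = (16 - 4) mod 26 = 12.
Step 4: Decrypt 'OMD' by shifting back 12:
  O -> C
  M -> A
  D -> R
Step 5: 'OMD' decrypts to 'CAR'.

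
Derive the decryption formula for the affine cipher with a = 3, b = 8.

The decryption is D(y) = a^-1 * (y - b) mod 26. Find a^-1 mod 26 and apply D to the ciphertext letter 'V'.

Step 1: Find a^-1, the modular inverse of 3 mod 26.
Step 2: We need 3 * a^-1 = 1 (mod 26).
Step 3: 3 * 9 = 27 = 1 * 26 + 1, so a^-1 = 9.
Step 4: D(y) = 9(y - 8) mod 26.
Step 5: Apply to 'V' (y = 21): D(21) = 9 * (21 - 8) mod 26 = 9 * 13 mod 26 = 13 -> 'N'.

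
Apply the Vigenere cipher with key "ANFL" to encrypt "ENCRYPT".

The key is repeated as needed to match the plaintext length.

Step 1: Repeat key to match plaintext length:
  Plaintext: ENCRYPT
  Key:       ANFLANF
Step 2: Encrypt each letter:
  E(4) + A(0) = (4+0) mod 26 = 4 = E
  N(13) + N(13) = (13+13) mod 26 = 0 = A
  C(2) + F(5) = (2+5) mod 26 = 7 = H
  R(17) + L(11) = (17+11) mod 26 = 2 = C
  Y(24) + A(0) = (24+0) mod 26 = 24 = Y
  P(15) + N(13) = (15+13) mod 26 = 2 = C
  T(19) + F(5) = (19+5) mod 26 = 24 = Y
Ciphertext: EAHCYCY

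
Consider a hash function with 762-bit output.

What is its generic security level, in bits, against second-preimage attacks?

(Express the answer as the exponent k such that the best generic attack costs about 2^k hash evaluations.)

Step 1: The hash has a 762-bit output.
Step 2: Second-preimage resistance means: given a specific input x, it should be infeasible to find a different y with h(y) = h(x).
With a 762-bit output, a generic search for a second preimage costs about 2^762 evaluations (each trial matches the fixed target with probability 2^-762).
Step 3: Security level = 762 bits.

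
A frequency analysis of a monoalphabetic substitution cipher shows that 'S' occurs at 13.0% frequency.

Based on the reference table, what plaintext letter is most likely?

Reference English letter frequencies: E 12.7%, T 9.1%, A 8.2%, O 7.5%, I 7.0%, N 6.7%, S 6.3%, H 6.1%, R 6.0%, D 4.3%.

Step 1: The observed frequency is 13.0%.
Step 2: Compare with English frequencies:
  E: 12.7% (difference: 0.3%) <-- closest
  T: 9.1% (difference: 3.9%)
  A: 8.2% (difference: 4.8%)
  O: 7.5% (difference: 5.5%)
  I: 7.0% (difference: 6.0%)
  N: 6.7% (difference: 6.3%)
  S: 6.3% (difference: 6.7%)
  H: 6.1% (difference: 6.9%)
  R: 6.0% (difference: 7.0%)
  D: 4.3% (difference: 8.7%)
Step 3: 'S' most likely represents 'E' (frequency 12.7%).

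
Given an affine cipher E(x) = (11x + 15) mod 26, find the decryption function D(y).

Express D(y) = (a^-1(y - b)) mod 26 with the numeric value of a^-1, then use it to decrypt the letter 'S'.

Step 1: Find a^-1, the modular inverse of 11 mod 26.
Step 2: We need 11 * a^-1 = 1 (mod 26).
Step 3: 11 * 19 = 209 = 8 * 26 + 1, so a^-1 = 19.
Step 4: D(y) = 19(y - 15) mod 26.
Step 5: Apply to 'S' (y = 18): D(18) = 19 * (18 - 15) mod 26 = 19 * 3 mod 26 = 5 -> 'F'.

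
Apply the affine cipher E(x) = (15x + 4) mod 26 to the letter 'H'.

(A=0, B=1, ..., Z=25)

Step 1: Convert 'H' to number: x = 7.
Step 2: E(7) = (15 * 7 + 4) mod 26 = 109 mod 26 = 5.
Step 3: Convert 5 back to letter: F.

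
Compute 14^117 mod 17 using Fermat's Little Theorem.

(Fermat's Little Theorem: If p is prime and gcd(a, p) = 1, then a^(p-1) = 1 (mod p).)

Step 1: Since 17 is prime, by Fermat's Little Theorem: 14^16 = 1 (mod 17).
Step 2: Reduce exponent: 117 mod 16 = 5.
Step 3: So 14^117 = 14^5 (mod 17).
Step 4: 14^5 mod 17 = 12.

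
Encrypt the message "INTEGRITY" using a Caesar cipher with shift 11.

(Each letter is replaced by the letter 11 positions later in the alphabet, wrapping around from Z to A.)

Step 1: For each letter, shift forward by 11 positions (mod 26).
  I (position 8) -> position (8+11) mod 26 = 19 -> T
  N (position 13) -> position (13+11) mod 26 = 24 -> Y
  T (position 19) -> position (19+11) mod 26 = 4 -> E
  E (position 4) -> position (4+11) mod 26 = 15 -> P
  G (position 6) -> position (6+11) mod 26 = 17 -> R
  R (position 17) -> position (17+11) mod 26 = 2 -> C
  I (position 8) -> position (8+11) mod 26 = 19 -> T
  T (position 19) -> position (19+11) mod 26 = 4 -> E
  Y (position 24) -> position (24+11) mod 26 = 9 -> J
Result: TYEPRCTEJ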